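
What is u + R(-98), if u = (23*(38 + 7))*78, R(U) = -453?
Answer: 80277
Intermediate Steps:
u = 80730 (u = (23*45)*78 = 1035*78 = 80730)
u + R(-98) = 80730 - 453 = 80277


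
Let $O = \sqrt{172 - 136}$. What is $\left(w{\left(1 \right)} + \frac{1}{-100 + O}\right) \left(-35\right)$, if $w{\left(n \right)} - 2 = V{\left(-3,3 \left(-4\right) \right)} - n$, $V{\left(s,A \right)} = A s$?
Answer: $- \frac{121695}{94} \approx -1294.6$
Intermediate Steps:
$O = 6$ ($O = \sqrt{36} = 6$)
$w{\left(n \right)} = 38 - n$ ($w{\left(n \right)} = 2 - \left(n - 3 \left(-4\right) \left(-3\right)\right) = 2 - \left(-36 + n\right) = 38 - n$)
$\left(w{\left(1 \right)} + \frac{1}{-100 + O}\right) \left(-35\right) = \left(\left(38 - 1\right) + \frac{1}{-100 + 6}\right) \left(-35\right) = \left(\left(38 - 1\right) + \frac{1}{-94}\right) \left(-35\right) = \left(37 - \frac{1}{94}\right) \left(-35\right) = \frac{3477}{94} \left(-35\right) = - \frac{121695}{94}$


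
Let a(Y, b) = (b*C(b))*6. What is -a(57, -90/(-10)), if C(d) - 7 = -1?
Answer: -324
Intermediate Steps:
C(d) = 6 (C(d) = 7 - 1 = 6)
a(Y, b) = 36*b (a(Y, b) = (b*6)*6 = (6*b)*6 = 36*b)
-a(57, -90/(-10)) = -36*(-90/(-10)) = -36*(-90*(-⅒)) = -36*9 = -1*324 = -324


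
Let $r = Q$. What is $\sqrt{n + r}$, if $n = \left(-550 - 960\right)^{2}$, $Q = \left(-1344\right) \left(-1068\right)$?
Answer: $2 \sqrt{928873} \approx 1927.6$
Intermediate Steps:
$Q = 1435392$
$r = 1435392$
$n = 2280100$ ($n = \left(-1510\right)^{2} = 2280100$)
$\sqrt{n + r} = \sqrt{2280100 + 1435392} = \sqrt{3715492} = 2 \sqrt{928873}$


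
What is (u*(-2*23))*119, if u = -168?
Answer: 919632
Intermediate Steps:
(u*(-2*23))*119 = -(-336)*23*119 = -168*(-46)*119 = 7728*119 = 919632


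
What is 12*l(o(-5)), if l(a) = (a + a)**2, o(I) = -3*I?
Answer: 10800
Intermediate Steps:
l(a) = 4*a**2 (l(a) = (2*a)**2 = 4*a**2)
12*l(o(-5)) = 12*(4*(-3*(-5))**2) = 12*(4*15**2) = 12*(4*225) = 12*900 = 10800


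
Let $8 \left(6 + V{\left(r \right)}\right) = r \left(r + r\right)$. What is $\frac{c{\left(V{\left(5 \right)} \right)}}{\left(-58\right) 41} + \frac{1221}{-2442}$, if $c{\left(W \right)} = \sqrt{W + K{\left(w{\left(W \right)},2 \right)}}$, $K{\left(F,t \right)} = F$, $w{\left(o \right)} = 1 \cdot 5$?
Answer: $- \frac{1}{2} - \frac{\sqrt{21}}{4756} \approx -0.50096$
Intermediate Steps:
$w{\left(o \right)} = 5$
$V{\left(r \right)} = -6 + \frac{r^{2}}{4}$ ($V{\left(r \right)} = -6 + \frac{r \left(r + r\right)}{8} = -6 + \frac{r 2 r}{8} = -6 + \frac{2 r^{2}}{8} = -6 + \frac{r^{2}}{4}$)
$c{\left(W \right)} = \sqrt{5 + W}$ ($c{\left(W \right)} = \sqrt{W + 5} = \sqrt{5 + W}$)
$\frac{c{\left(V{\left(5 \right)} \right)}}{\left(-58\right) 41} + \frac{1221}{-2442} = \frac{\sqrt{5 - \left(6 - \frac{5^{2}}{4}\right)}}{\left(-58\right) 41} + \frac{1221}{-2442} = \frac{\sqrt{5 + \left(-6 + \frac{1}{4} \cdot 25\right)}}{-2378} + 1221 \left(- \frac{1}{2442}\right) = \sqrt{5 + \left(-6 + \frac{25}{4}\right)} \left(- \frac{1}{2378}\right) - \frac{1}{2} = \sqrt{5 + \frac{1}{4}} \left(- \frac{1}{2378}\right) - \frac{1}{2} = \sqrt{\frac{21}{4}} \left(- \frac{1}{2378}\right) - \frac{1}{2} = \frac{\sqrt{21}}{2} \left(- \frac{1}{2378}\right) - \frac{1}{2} = - \frac{\sqrt{21}}{4756} - \frac{1}{2} = - \frac{1}{2} - \frac{\sqrt{21}}{4756}$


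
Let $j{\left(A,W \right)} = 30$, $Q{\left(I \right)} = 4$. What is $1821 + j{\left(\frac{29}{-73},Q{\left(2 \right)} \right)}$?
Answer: $1851$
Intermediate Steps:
$1821 + j{\left(\frac{29}{-73},Q{\left(2 \right)} \right)} = 1821 + 30 = 1851$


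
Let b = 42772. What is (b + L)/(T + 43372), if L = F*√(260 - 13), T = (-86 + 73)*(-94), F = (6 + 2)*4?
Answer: 21386/22297 + 16*√247/22297 ≈ 0.97042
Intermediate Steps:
F = 32 (F = 8*4 = 32)
T = 1222 (T = -13*(-94) = 1222)
L = 32*√247 (L = 32*√(260 - 13) = 32*√247 ≈ 502.92)
(b + L)/(T + 43372) = (42772 + 32*√247)/(1222 + 43372) = (42772 + 32*√247)/44594 = (42772 + 32*√247)*(1/44594) = 21386/22297 + 16*√247/22297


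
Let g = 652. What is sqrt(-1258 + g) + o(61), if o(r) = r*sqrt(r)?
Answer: 61*sqrt(61) + I*sqrt(606) ≈ 476.43 + 24.617*I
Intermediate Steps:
o(r) = r**(3/2)
sqrt(-1258 + g) + o(61) = sqrt(-1258 + 652) + 61**(3/2) = sqrt(-606) + 61*sqrt(61) = I*sqrt(606) + 61*sqrt(61) = 61*sqrt(61) + I*sqrt(606)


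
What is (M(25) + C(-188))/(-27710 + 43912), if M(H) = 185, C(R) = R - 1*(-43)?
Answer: 20/8101 ≈ 0.0024688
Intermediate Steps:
C(R) = 43 + R (C(R) = R + 43 = 43 + R)
(M(25) + C(-188))/(-27710 + 43912) = (185 + (43 - 188))/(-27710 + 43912) = (185 - 145)/16202 = 40*(1/16202) = 20/8101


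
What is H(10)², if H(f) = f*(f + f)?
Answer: 40000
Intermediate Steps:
H(f) = 2*f² (H(f) = f*(2*f) = 2*f²)
H(10)² = (2*10²)² = (2*100)² = 200² = 40000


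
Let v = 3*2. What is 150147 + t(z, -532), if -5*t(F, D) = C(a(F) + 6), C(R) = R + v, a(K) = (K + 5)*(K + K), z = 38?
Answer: 149491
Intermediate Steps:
a(K) = 2*K*(5 + K) (a(K) = (5 + K)*(2*K) = 2*K*(5 + K))
v = 6
C(R) = 6 + R (C(R) = R + 6 = 6 + R)
t(F, D) = -12/5 - 2*F*(5 + F)/5 (t(F, D) = -(6 + (2*F*(5 + F) + 6))/5 = -(6 + (6 + 2*F*(5 + F)))/5 = -(12 + 2*F*(5 + F))/5 = -12/5 - 2*F*(5 + F)/5)
150147 + t(z, -532) = 150147 + (-12/5 - ⅖*38*(5 + 38)) = 150147 + (-12/5 - ⅖*38*43) = 150147 + (-12/5 - 3268/5) = 150147 - 656 = 149491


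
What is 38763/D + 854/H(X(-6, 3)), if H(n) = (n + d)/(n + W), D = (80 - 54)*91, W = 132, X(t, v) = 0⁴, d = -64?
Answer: -16514601/9464 ≈ -1745.0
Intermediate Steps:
X(t, v) = 0
D = 2366 (D = 26*91 = 2366)
H(n) = (-64 + n)/(132 + n) (H(n) = (n - 64)/(n + 132) = (-64 + n)/(132 + n))
38763/D + 854/H(X(-6, 3)) = 38763/2366 + 854/(((-64 + 0)/(132 + 0))) = 38763*(1/2366) + 854/((-64/132)) = 38763/2366 + 854/(((1/132)*(-64))) = 38763/2366 + 854/(-16/33) = 38763/2366 + 854*(-33/16) = 38763/2366 - 14091/8 = -16514601/9464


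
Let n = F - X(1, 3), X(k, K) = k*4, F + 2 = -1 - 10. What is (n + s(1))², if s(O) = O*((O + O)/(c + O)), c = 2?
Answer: 2401/9 ≈ 266.78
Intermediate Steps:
F = -13 (F = -2 + (-1 - 10) = -2 - 11 = -13)
X(k, K) = 4*k
s(O) = 2*O²/(2 + O) (s(O) = O*((O + O)/(2 + O)) = O*((2*O)/(2 + O)) = O*(2*O/(2 + O)) = 2*O²/(2 + O))
n = -17 (n = -13 - 4 = -17)
(n + s(1))² = (-17 + 2*1²/(2 + 1))² = (-17 + 2*1/3)² = (-17 + 2*1*(⅓))² = (-17 + ⅔)² = (-49/3)² = 2401/9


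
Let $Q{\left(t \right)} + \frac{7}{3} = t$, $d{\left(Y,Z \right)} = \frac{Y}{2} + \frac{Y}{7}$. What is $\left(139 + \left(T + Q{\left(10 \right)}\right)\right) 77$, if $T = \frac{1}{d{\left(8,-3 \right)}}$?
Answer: $\frac{407099}{36} \approx 11308.0$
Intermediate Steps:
$d{\left(Y,Z \right)} = \frac{9 Y}{14}$ ($d{\left(Y,Z \right)} = Y \frac{1}{2} + Y \frac{1}{7} = \frac{Y}{2} + \frac{Y}{7} = \frac{9 Y}{14}$)
$Q{\left(t \right)} = - \frac{7}{3} + t$
$T = \frac{7}{36}$ ($T = \frac{1}{\frac{9}{14} \cdot 8} = \frac{1}{\frac{36}{7}} = \frac{7}{36} \approx 0.19444$)
$\left(139 + \left(T + Q{\left(10 \right)}\right)\right) 77 = \left(139 + \left(\frac{7}{36} + \left(- \frac{7}{3} + 10\right)\right)\right) 77 = \left(139 + \left(\frac{7}{36} + \frac{23}{3}\right)\right) 77 = \left(139 + \frac{283}{36}\right) 77 = \frac{5287}{36} \cdot 77 = \frac{407099}{36}$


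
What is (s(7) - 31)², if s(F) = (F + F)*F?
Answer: 4489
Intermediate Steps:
s(F) = 2*F² (s(F) = (2*F)*F = 2*F²)
(s(7) - 31)² = (2*7² - 31)² = (2*49 - 31)² = (98 - 31)² = 67² = 4489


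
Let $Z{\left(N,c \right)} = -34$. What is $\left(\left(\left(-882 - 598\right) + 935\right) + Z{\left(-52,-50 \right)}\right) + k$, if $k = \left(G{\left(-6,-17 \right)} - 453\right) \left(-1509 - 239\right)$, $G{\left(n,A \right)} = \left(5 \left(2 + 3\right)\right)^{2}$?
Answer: $-301235$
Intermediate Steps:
$G{\left(n,A \right)} = 625$ ($G{\left(n,A \right)} = \left(5 \cdot 5\right)^{2} = 25^{2} = 625$)
$k = -300656$ ($k = \left(625 - 453\right) \left(-1509 - 239\right) = 172 \left(-1748\right) = -300656$)
$\left(\left(\left(-882 - 598\right) + 935\right) + Z{\left(-52,-50 \right)}\right) + k = \left(\left(\left(-882 - 598\right) + 935\right) - 34\right) - 300656 = \left(\left(-1480 + 935\right) - 34\right) - 300656 = \left(-545 - 34\right) - 300656 = -579 - 300656 = -301235$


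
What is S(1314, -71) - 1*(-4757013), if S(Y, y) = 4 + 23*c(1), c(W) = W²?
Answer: 4757040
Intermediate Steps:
S(Y, y) = 27 (S(Y, y) = 4 + 23*1² = 4 + 23*1 = 4 + 23 = 27)
S(1314, -71) - 1*(-4757013) = 27 - 1*(-4757013) = 27 + 4757013 = 4757040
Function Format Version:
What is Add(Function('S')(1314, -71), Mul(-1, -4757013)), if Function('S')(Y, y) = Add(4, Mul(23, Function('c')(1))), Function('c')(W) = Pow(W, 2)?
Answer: 4757040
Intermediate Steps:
Function('S')(Y, y) = 27 (Function('S')(Y, y) = Add(4, Mul(23, Pow(1, 2))) = Add(4, Mul(23, 1)) = Add(4, 23) = 27)
Add(Function('S')(1314, -71), Mul(-1, -4757013)) = Add(27, Mul(-1, -4757013)) = Add(27, 4757013) = 4757040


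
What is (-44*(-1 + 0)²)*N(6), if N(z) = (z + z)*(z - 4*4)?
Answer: 5280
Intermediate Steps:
N(z) = 2*z*(-16 + z) (N(z) = (2*z)*(z - 16) = (2*z)*(-16 + z) = 2*z*(-16 + z))
(-44*(-1 + 0)²)*N(6) = (-44*(-1 + 0)²)*(2*6*(-16 + 6)) = (-44*(-1)²)*(2*6*(-10)) = -44*1*(-120) = -44*(-120) = 5280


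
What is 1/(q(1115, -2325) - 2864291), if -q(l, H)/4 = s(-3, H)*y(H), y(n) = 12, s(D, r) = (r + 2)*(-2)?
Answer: -1/3087299 ≈ -3.2391e-7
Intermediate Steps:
s(D, r) = -4 - 2*r (s(D, r) = (2 + r)*(-2) = -4 - 2*r)
q(l, H) = 192 + 96*H (q(l, H) = -4*(-4 - 2*H)*12 = -4*(-48 - 24*H) = 192 + 96*H)
1/(q(1115, -2325) - 2864291) = 1/((192 + 96*(-2325)) - 2864291) = 1/((192 - 223200) - 2864291) = 1/(-223008 - 2864291) = 1/(-3087299) = -1/3087299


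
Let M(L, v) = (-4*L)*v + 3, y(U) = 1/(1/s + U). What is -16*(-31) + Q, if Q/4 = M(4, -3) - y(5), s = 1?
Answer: 2098/3 ≈ 699.33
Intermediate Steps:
y(U) = 1/(1 + U) (y(U) = 1/(1/1 + U) = 1/(1 + U))
M(L, v) = 3 - 4*L*v (M(L, v) = -4*L*v + 3 = 3 - 4*L*v)
Q = 610/3 (Q = 4*((3 - 4*4*(-3)) - 1/(1 + 5)) = 4*((3 + 48) - 1/6) = 4*(51 - 1*⅙) = 4*(51 - ⅙) = 4*(305/6) = 610/3 ≈ 203.33)
-16*(-31) + Q = -16*(-31) + 610/3 = 496 + 610/3 = 2098/3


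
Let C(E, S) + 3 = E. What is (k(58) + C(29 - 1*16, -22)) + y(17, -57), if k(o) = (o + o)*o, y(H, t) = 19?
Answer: 6757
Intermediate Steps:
C(E, S) = -3 + E
k(o) = 2*o² (k(o) = (2*o)*o = 2*o²)
(k(58) + C(29 - 1*16, -22)) + y(17, -57) = (2*58² + (-3 + (29 - 1*16))) + 19 = (2*3364 + (-3 + (29 - 16))) + 19 = (6728 + (-3 + 13)) + 19 = (6728 + 10) + 19 = 6738 + 19 = 6757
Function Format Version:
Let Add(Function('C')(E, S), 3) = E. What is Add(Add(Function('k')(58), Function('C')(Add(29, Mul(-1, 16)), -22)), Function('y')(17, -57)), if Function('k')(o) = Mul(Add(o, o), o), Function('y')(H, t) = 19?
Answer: 6757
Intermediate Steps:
Function('C')(E, S) = Add(-3, E)
Function('k')(o) = Mul(2, Pow(o, 2)) (Function('k')(o) = Mul(Mul(2, o), o) = Mul(2, Pow(o, 2)))
Add(Add(Function('k')(58), Function('C')(Add(29, Mul(-1, 16)), -22)), Function('y')(17, -57)) = Add(Add(Mul(2, Pow(58, 2)), Add(-3, Add(29, Mul(-1, 16)))), 19) = Add(Add(Mul(2, 3364), Add(-3, Add(29, -16))), 19) = Add(Add(6728, Add(-3, 13)), 19) = Add(Add(6728, 10), 19) = Add(6738, 19) = 6757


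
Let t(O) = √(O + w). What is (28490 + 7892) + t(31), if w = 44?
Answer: 36382 + 5*√3 ≈ 36391.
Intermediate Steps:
t(O) = √(44 + O) (t(O) = √(O + 44) = √(44 + O))
(28490 + 7892) + t(31) = (28490 + 7892) + √(44 + 31) = 36382 + √75 = 36382 + 5*√3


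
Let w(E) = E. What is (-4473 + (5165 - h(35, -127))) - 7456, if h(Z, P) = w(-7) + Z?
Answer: -6792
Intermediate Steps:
h(Z, P) = -7 + Z
(-4473 + (5165 - h(35, -127))) - 7456 = (-4473 + (5165 - (-7 + 35))) - 7456 = (-4473 + (5165 - 1*28)) - 7456 = (-4473 + (5165 - 28)) - 7456 = (-4473 + 5137) - 7456 = 664 - 7456 = -6792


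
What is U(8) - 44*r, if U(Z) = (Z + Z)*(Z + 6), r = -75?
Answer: 3524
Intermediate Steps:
U(Z) = 2*Z*(6 + Z) (U(Z) = (2*Z)*(6 + Z) = 2*Z*(6 + Z))
U(8) - 44*r = 2*8*(6 + 8) - 44*(-75) = 2*8*14 + 3300 = 224 + 3300 = 3524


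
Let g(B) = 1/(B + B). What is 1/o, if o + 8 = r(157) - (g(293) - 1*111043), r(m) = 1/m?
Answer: 92002/10215442499 ≈ 9.0062e-6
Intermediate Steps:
g(B) = 1/(2*B)
o = 10215442499/92002 (o = -8 + (1/157 - ((1/2)/293 - 1*111043)) = -8 + (1/157 - ((1/2)*(1/293) - 111043)) = -8 + (1/157 - (1/586 - 111043)) = -8 + (1/157 - 1*(-65071197/586)) = -8 + (1/157 + 65071197/586) = -8 + 10216178515/92002 = 10215442499/92002 ≈ 1.1104e+5)
1/o = 1/(10215442499/92002) = 92002/10215442499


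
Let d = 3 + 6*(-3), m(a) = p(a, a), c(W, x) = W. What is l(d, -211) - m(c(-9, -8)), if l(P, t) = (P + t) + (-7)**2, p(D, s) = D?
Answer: -168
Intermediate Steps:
m(a) = a
d = -15 (d = 3 - 18 = -15)
l(P, t) = 49 + P + t (l(P, t) = (P + t) + 49 = 49 + P + t)
l(d, -211) - m(c(-9, -8)) = (49 - 15 - 211) - 1*(-9) = -177 + 9 = -168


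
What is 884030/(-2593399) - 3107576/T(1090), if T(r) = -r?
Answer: 4029110449062/1413402455 ≈ 2850.6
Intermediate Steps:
884030/(-2593399) - 3107576/T(1090) = 884030/(-2593399) - 3107576/((-1*1090)) = 884030*(-1/2593399) - 3107576/(-1090) = -884030/2593399 - 3107576*(-1/1090) = -884030/2593399 + 1553788/545 = 4029110449062/1413402455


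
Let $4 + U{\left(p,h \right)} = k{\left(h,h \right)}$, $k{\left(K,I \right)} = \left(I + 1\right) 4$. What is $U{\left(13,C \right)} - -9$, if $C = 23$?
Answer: $101$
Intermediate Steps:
$k{\left(K,I \right)} = 4 + 4 I$ ($k{\left(K,I \right)} = \left(1 + I\right) 4 = 4 + 4 I$)
$U{\left(p,h \right)} = 4 h$ ($U{\left(p,h \right)} = -4 + \left(4 + 4 h\right) = 4 h$)
$U{\left(13,C \right)} - -9 = 4 \cdot 23 - -9 = 92 + 9 = 101$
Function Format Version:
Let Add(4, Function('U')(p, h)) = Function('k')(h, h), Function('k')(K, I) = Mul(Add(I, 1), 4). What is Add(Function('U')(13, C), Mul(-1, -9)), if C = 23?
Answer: 101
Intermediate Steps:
Function('k')(K, I) = Add(4, Mul(4, I)) (Function('k')(K, I) = Mul(Add(1, I), 4) = Add(4, Mul(4, I)))
Function('U')(p, h) = Mul(4, h) (Function('U')(p, h) = Add(-4, Add(4, Mul(4, h))) = Mul(4, h))
Add(Function('U')(13, C), Mul(-1, -9)) = Add(Mul(4, 23), Mul(-1, -9)) = Add(92, 9) = 101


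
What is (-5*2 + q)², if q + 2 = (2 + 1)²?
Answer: 9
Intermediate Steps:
q = 7 (q = -2 + (2 + 1)² = -2 + 3² = -2 + 9 = 7)
(-5*2 + q)² = (-5*2 + 7)² = (-10 + 7)² = (-3)² = 9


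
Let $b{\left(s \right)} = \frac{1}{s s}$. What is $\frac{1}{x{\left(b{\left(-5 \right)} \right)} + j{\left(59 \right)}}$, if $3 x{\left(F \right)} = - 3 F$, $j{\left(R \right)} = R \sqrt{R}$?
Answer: $\frac{25}{128361874} + \frac{36875 \sqrt{59}}{128361874} \approx 0.0022068$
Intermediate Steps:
$j{\left(R \right)} = R^{\frac{3}{2}}$
$b{\left(s \right)} = \frac{1}{s^{2}}$
$x{\left(F \right)} = - F$ ($x{\left(F \right)} = \frac{\left(-3\right) F}{3} = - F$)
$\frac{1}{x{\left(b{\left(-5 \right)} \right)} + j{\left(59 \right)}} = \frac{1}{- \frac{1}{25} + 59^{\frac{3}{2}}} = \frac{1}{\left(-1\right) \frac{1}{25} + 59 \sqrt{59}} = \frac{1}{- \frac{1}{25} + 59 \sqrt{59}}$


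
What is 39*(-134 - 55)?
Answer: -7371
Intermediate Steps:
39*(-134 - 55) = 39*(-189) = -7371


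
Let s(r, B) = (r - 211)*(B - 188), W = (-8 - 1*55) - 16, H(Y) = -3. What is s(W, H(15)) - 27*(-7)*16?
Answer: 58414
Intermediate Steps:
W = -79 (W = (-8 - 55) - 16 = -63 - 16 = -79)
s(r, B) = (-211 + r)*(-188 + B)
s(W, H(15)) - 27*(-7)*16 = (39668 - 211*(-3) - 188*(-79) - 3*(-79)) - 27*(-7)*16 = (39668 + 633 + 14852 + 237) + 189*16 = 55390 + 3024 = 58414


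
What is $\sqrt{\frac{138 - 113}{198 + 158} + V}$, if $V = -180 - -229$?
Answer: $\frac{3 \sqrt{172749}}{178} \approx 7.005$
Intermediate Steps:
$V = 49$ ($V = -180 + 229 = 49$)
$\sqrt{\frac{138 - 113}{198 + 158} + V} = \sqrt{\frac{138 - 113}{198 + 158} + 49} = \sqrt{\frac{25}{356} + 49} = \sqrt{\frac{17469}{356}} = \frac{3 \sqrt{172749}}{178}$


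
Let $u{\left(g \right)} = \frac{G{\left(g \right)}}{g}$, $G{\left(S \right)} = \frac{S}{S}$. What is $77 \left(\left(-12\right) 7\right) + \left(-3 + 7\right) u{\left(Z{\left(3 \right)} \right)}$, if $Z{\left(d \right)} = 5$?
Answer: $- \frac{32336}{5} \approx -6467.2$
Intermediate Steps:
$G{\left(S \right)} = 1$
$u{\left(g \right)} = \frac{1}{g}$ ($u{\left(g \right)} = 1 \frac{1}{g} = \frac{1}{g}$)
$77 \left(\left(-12\right) 7\right) + \left(-3 + 7\right) u{\left(Z{\left(3 \right)} \right)} = 77 \left(\left(-12\right) 7\right) + \frac{-3 + 7}{5} = 77 \left(-84\right) + 4 \cdot \frac{1}{5} = -6468 + \frac{4}{5} = - \frac{32336}{5}$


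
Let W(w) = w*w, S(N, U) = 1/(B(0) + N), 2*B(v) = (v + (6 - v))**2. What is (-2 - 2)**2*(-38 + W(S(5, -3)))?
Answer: -321616/529 ≈ -607.97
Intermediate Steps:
B(v) = 18 (B(v) = (v + (6 - v))**2/2 = (1/2)*6**2 = (1/2)*36 = 18)
S(N, U) = 1/(18 + N)
W(w) = w**2
(-2 - 2)**2*(-38 + W(S(5, -3))) = (-2 - 2)**2*(-38 + (1/(18 + 5))**2) = (-4)**2*(-38 + (1/23)**2) = 16*(-38 + (1/23)**2) = 16*(-38 + 1/529) = 16*(-20101/529) = -321616/529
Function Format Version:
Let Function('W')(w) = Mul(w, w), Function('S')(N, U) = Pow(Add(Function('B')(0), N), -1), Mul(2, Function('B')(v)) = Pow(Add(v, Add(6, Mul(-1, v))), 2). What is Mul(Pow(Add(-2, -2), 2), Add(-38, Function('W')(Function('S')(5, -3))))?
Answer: Rational(-321616, 529) ≈ -607.97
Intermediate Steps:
Function('B')(v) = 18 (Function('B')(v) = Mul(Rational(1, 2), Pow(Add(v, Add(6, Mul(-1, v))), 2)) = Mul(Rational(1, 2), Pow(6, 2)) = Mul(Rational(1, 2), 36) = 18)
Function('S')(N, U) = Pow(Add(18, N), -1)
Function('W')(w) = Pow(w, 2)
Mul(Pow(Add(-2, -2), 2), Add(-38, Function('W')(Function('S')(5, -3)))) = Mul(Pow(Add(-2, -2), 2), Add(-38, Pow(Pow(Add(18, 5), -1), 2))) = Mul(Pow(-4, 2), Add(-38, Pow(Pow(23, -1), 2))) = Mul(16, Add(-38, Pow(Rational(1, 23), 2))) = Mul(16, Add(-38, Rational(1, 529))) = Mul(16, Rational(-20101, 529)) = Rational(-321616, 529)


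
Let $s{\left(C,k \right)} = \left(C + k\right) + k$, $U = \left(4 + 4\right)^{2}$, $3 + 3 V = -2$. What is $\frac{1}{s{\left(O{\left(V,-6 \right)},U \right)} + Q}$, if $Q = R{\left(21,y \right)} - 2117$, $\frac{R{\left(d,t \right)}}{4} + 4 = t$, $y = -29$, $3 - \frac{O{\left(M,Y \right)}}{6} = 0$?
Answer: $- \frac{1}{2103} \approx -0.00047551$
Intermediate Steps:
$V = - \frac{5}{3}$ ($V = -1 + \frac{1}{3} \left(-2\right) = -1 - \frac{2}{3} = - \frac{5}{3} \approx -1.6667$)
$O{\left(M,Y \right)} = 18$ ($O{\left(M,Y \right)} = 18 - 0 = 18 + 0 = 18$)
$R{\left(d,t \right)} = -16 + 4 t$
$U = 64$ ($U = 8^{2} = 64$)
$s{\left(C,k \right)} = C + 2 k$
$Q = -2249$ ($Q = \left(-16 + 4 \left(-29\right)\right) - 2117 = \left(-16 - 116\right) - 2117 = -132 - 2117 = -2249$)
$\frac{1}{s{\left(O{\left(V,-6 \right)},U \right)} + Q} = \frac{1}{\left(18 + 2 \cdot 64\right) - 2249} = \frac{1}{\left(18 + 128\right) - 2249} = \frac{1}{146 - 2249} = \frac{1}{-2103} = - \frac{1}{2103}$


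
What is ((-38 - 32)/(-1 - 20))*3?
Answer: 10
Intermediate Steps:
((-38 - 32)/(-1 - 20))*3 = -70/(-21)*3 = -70*(-1/21)*3 = (10/3)*3 = 10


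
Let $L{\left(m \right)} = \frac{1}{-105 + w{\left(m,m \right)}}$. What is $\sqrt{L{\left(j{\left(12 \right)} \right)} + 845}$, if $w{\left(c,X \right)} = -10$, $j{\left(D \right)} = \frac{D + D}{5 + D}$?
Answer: $\frac{\sqrt{11175010}}{115} \approx 29.069$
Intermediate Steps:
$j{\left(D \right)} = \frac{2 D}{5 + D}$
$L{\left(m \right)} = - \frac{1}{115}$ ($L{\left(m \right)} = \frac{1}{-105 - 10} = \frac{1}{-115} = - \frac{1}{115}$)
$\sqrt{L{\left(j{\left(12 \right)} \right)} + 845} = \sqrt{- \frac{1}{115} + 845} = \sqrt{\frac{97174}{115}} = \frac{\sqrt{11175010}}{115}$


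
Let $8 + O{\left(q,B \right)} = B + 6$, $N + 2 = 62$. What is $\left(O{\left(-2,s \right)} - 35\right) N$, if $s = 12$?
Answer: $-1500$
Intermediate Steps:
$N = 60$ ($N = -2 + 62 = 60$)
$O{\left(q,B \right)} = -2 + B$ ($O{\left(q,B \right)} = -8 + \left(B + 6\right) = -8 + \left(6 + B\right) = -2 + B$)
$\left(O{\left(-2,s \right)} - 35\right) N = \left(\left(-2 + 12\right) - 35\right) 60 = \left(10 - 35\right) 60 = \left(-25\right) 60 = -1500$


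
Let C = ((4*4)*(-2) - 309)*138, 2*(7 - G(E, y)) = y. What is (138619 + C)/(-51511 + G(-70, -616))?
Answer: -91561/51196 ≈ -1.7884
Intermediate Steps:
G(E, y) = 7 - y/2
C = -47058 (C = (16*(-2) - 309)*138 = (-32 - 309)*138 = -341*138 = -47058)
(138619 + C)/(-51511 + G(-70, -616)) = (138619 - 47058)/(-51511 + (7 - ½*(-616))) = 91561/(-51511 + (7 + 308)) = 91561/(-51511 + 315) = 91561/(-51196) = 91561*(-1/51196) = -91561/51196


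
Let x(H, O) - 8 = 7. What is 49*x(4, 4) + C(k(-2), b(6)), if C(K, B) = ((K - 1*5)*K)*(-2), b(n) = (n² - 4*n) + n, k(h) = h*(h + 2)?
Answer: 735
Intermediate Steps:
x(H, O) = 15 (x(H, O) = 8 + 7 = 15)
k(h) = h*(2 + h)
b(n) = n² - 3*n
C(K, B) = -2*K*(-5 + K) (C(K, B) = ((K - 5)*K)*(-2) = ((-5 + K)*K)*(-2) = (K*(-5 + K))*(-2) = -2*K*(-5 + K))
49*x(4, 4) + C(k(-2), b(6)) = 49*15 + 2*(-2*(2 - 2))*(5 - (-2)*(2 - 2)) = 735 + 2*(-2*0)*(5 - (-2)*0) = 735 + 2*0*(5 - 1*0) = 735 + 2*0*(5 + 0) = 735 + 2*0*5 = 735 + 0 = 735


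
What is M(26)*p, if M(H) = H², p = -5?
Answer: -3380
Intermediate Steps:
M(26)*p = 26²*(-5) = 676*(-5) = -3380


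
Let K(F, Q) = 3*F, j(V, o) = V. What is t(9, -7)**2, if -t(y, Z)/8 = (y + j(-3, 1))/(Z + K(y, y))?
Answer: 144/25 ≈ 5.7600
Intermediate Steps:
t(y, Z) = -8*(-3 + y)/(Z + 3*y) (t(y, Z) = -8*(y - 3)/(Z + 3*y) = -8*(-3 + y)/(Z + 3*y))
t(9, -7)**2 = (8*(3 - 1*9)/(-7 + 3*9))**2 = (8*(3 - 9)/(-7 + 27))**2 = (8*(-6)/20)**2 = (8*(1/20)*(-6))**2 = (-12/5)**2 = 144/25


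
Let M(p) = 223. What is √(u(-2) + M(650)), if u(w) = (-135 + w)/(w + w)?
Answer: 7*√21/2 ≈ 16.039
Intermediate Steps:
u(w) = (-135 + w)/(2*w) (u(w) = (-135 + w)/((2*w)) = (-135 + w)*(1/(2*w)) = (-135 + w)/(2*w))
√(u(-2) + M(650)) = √((½)*(-135 - 2)/(-2) + 223) = √((½)*(-½)*(-137) + 223) = √(137/4 + 223) = √(1029/4) = 7*√21/2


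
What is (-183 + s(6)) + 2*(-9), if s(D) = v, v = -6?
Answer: -207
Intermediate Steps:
s(D) = -6
(-183 + s(6)) + 2*(-9) = (-183 - 6) + 2*(-9) = -189 - 18 = -207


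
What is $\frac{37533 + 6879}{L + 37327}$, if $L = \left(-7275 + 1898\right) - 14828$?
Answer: $\frac{22206}{8561} \approx 2.5939$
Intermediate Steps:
$L = -20205$ ($L = -5377 - 14828 = -20205$)
$\frac{37533 + 6879}{L + 37327} = \frac{37533 + 6879}{-20205 + 37327} = \frac{44412}{17122} = 44412 \cdot \frac{1}{17122} = \frac{22206}{8561}$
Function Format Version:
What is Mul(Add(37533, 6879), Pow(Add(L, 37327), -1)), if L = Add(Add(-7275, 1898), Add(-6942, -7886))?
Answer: Rational(22206, 8561) ≈ 2.5939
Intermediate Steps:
L = -20205 (L = Add(-5377, -14828) = -20205)
Mul(Add(37533, 6879), Pow(Add(L, 37327), -1)) = Mul(Add(37533, 6879), Pow(Add(-20205, 37327), -1)) = Mul(44412, Pow(17122, -1)) = Mul(44412, Rational(1, 17122)) = Rational(22206, 8561)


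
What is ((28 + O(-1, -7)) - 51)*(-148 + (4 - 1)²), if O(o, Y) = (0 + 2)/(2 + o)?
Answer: 2919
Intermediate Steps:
O(o, Y) = 2/(2 + o)
((28 + O(-1, -7)) - 51)*(-148 + (4 - 1)²) = ((28 + 2/(2 - 1)) - 51)*(-148 + (4 - 1)²) = ((28 + 2/1) - 51)*(-148 + 3²) = ((28 + 2*1) - 51)*(-148 + 9) = ((28 + 2) - 51)*(-139) = (30 - 51)*(-139) = -21*(-139) = 2919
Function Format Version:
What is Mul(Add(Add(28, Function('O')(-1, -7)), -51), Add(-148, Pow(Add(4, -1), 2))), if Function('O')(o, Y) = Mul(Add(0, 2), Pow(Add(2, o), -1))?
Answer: 2919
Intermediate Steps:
Function('O')(o, Y) = Mul(2, Pow(Add(2, o), -1))
Mul(Add(Add(28, Function('O')(-1, -7)), -51), Add(-148, Pow(Add(4, -1), 2))) = Mul(Add(Add(28, Mul(2, Pow(Add(2, -1), -1))), -51), Add(-148, Pow(Add(4, -1), 2))) = Mul(Add(Add(28, Mul(2, Pow(1, -1))), -51), Add(-148, Pow(3, 2))) = Mul(Add(Add(28, Mul(2, 1)), -51), Add(-148, 9)) = Mul(Add(Add(28, 2), -51), -139) = Mul(Add(30, -51), -139) = Mul(-21, -139) = 2919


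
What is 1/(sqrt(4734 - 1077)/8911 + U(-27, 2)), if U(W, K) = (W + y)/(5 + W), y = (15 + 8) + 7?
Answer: -1746930262/237627767 - 4312924*sqrt(3657)/712883301 ≈ -7.7174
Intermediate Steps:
y = 30 (y = 23 + 7 = 30)
U(W, K) = (30 + W)/(5 + W) (U(W, K) = (W + 30)/(5 + W) = (30 + W)/(5 + W))
1/(sqrt(4734 - 1077)/8911 + U(-27, 2)) = 1/(sqrt(4734 - 1077)/8911 + (30 - 27)/(5 - 27)) = 1/(sqrt(3657)*(1/8911) + 3/(-22)) = 1/(sqrt(3657)/8911 - 1/22*3) = 1/(sqrt(3657)/8911 - 3/22) = 1/(-3/22 + sqrt(3657)/8911)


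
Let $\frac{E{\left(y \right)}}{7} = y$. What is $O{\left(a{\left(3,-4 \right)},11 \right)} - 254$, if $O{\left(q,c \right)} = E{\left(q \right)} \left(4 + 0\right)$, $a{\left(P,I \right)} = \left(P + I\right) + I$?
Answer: $-394$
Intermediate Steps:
$a{\left(P,I \right)} = P + 2 I$ ($a{\left(P,I \right)} = \left(I + P\right) + I = P + 2 I$)
$E{\left(y \right)} = 7 y$
$O{\left(q,c \right)} = 28 q$ ($O{\left(q,c \right)} = 7 q \left(4 + 0\right) = 7 q 4 = 28 q$)
$O{\left(a{\left(3,-4 \right)},11 \right)} - 254 = 28 \left(3 + 2 \left(-4\right)\right) - 254 = 28 \left(3 - 8\right) - 254 = 28 \left(-5\right) - 254 = -140 - 254 = -394$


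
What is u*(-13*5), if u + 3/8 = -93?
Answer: 48555/8 ≈ 6069.4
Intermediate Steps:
u = -747/8 (u = -3/8 - 93 = -747/8 ≈ -93.375)
u*(-13*5) = -(-9711)*5/8 = -747/8*(-65) = 48555/8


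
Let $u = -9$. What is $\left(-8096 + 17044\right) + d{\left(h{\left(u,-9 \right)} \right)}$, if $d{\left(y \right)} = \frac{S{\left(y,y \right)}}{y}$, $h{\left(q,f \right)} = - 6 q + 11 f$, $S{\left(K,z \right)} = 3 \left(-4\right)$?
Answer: $\frac{134224}{15} \approx 8948.3$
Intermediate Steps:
$S{\left(K,z \right)} = -12$
$d{\left(y \right)} = - \frac{12}{y}$
$\left(-8096 + 17044\right) + d{\left(h{\left(u,-9 \right)} \right)} = \left(-8096 + 17044\right) - \frac{12}{\left(-6\right) \left(-9\right) + 11 \left(-9\right)} = 8948 - \frac{12}{54 - 99} = 8948 - \frac{12}{-45} = 8948 - - \frac{4}{15} = 8948 + \frac{4}{15} = \frac{134224}{15}$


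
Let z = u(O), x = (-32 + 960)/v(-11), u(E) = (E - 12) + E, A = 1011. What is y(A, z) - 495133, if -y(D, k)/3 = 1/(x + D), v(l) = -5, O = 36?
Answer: -2043413906/4127 ≈ -4.9513e+5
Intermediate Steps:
u(E) = -12 + 2*E (u(E) = (-12 + E) + E = -12 + 2*E)
x = -928/5 (x = (-32 + 960)/(-5) = 928*(-1/5) = -928/5 ≈ -185.60)
z = 60 (z = -12 + 2*36 = -12 + 72 = 60)
y(D, k) = -3/(-928/5 + D)
y(A, z) - 495133 = -15/(-928 + 5*1011) - 495133 = -15/(-928 + 5055) - 495133 = -15/4127 - 495133 = -2043413906/4127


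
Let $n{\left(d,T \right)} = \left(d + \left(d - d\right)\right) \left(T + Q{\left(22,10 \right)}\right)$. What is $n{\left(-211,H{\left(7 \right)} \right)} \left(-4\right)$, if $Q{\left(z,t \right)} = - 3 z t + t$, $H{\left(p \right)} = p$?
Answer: $-542692$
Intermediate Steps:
$Q{\left(z,t \right)} = t - 3 t z$ ($Q{\left(z,t \right)} = - 3 t z + t = t - 3 t z$)
$n{\left(d,T \right)} = d \left(-650 + T\right)$ ($n{\left(d,T \right)} = \left(d + \left(d - d\right)\right) \left(T + 10 \left(1 - 66\right)\right) = \left(d + 0\right) \left(T + 10 \left(1 - 66\right)\right) = d \left(T + 10 \left(-65\right)\right) = d \left(T - 650\right) = d \left(-650 + T\right)$)
$n{\left(-211,H{\left(7 \right)} \right)} \left(-4\right) = - 211 \left(-650 + 7\right) \left(-4\right) = \left(-211\right) \left(-643\right) \left(-4\right) = 135673 \left(-4\right) = -542692$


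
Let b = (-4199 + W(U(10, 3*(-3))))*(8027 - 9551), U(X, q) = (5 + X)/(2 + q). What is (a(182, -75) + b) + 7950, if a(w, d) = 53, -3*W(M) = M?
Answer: 44843333/7 ≈ 6.4062e+6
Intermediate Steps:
U(X, q) = (5 + X)/(2 + q)
W(M) = -M/3
b = 44787312/7 (b = (-4199 - (5 + 10)/(3*(2 + 3*(-3))))*(8027 - 9551) = (-4199 - 15/(3*(2 - 9)))*(-1524) = (-4199 - 15/(3*(-7)))*(-1524) = (-4199 - (-1)*15/21)*(-1524) = (-4199 - 1/3*(-15/7))*(-1524) = (-4199 + 5/7)*(-1524) = -29388/7*(-1524) = 44787312/7 ≈ 6.3982e+6)
(a(182, -75) + b) + 7950 = (53 + 44787312/7) + 7950 = 44787683/7 + 7950 = 44843333/7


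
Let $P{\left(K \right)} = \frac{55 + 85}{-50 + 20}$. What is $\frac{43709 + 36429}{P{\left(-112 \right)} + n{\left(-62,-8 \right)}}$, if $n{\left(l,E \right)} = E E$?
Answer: $\frac{120207}{89} \approx 1350.6$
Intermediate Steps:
$P{\left(K \right)} = - \frac{14}{3}$ ($P{\left(K \right)} = \frac{140}{-30} = 140 \left(- \frac{1}{30}\right) = - \frac{14}{3}$)
$n{\left(l,E \right)} = E^{2}$
$\frac{43709 + 36429}{P{\left(-112 \right)} + n{\left(-62,-8 \right)}} = \frac{43709 + 36429}{- \frac{14}{3} + \left(-8\right)^{2}} = \frac{80138}{- \frac{14}{3} + 64} = \frac{80138}{\frac{178}{3}} = 80138 \cdot \frac{3}{178} = \frac{120207}{89}$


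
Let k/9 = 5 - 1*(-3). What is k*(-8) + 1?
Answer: -575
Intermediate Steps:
k = 72 (k = 9*(5 - 1*(-3)) = 9*(5 + 3) = 9*8 = 72)
k*(-8) + 1 = 72*(-8) + 1 = -576 + 1 = -575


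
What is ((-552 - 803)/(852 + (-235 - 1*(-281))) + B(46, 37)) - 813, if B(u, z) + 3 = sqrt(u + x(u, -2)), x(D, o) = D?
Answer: -734123/898 + 2*sqrt(23) ≈ -807.92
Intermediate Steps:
B(u, z) = -3 + sqrt(2)*sqrt(u) (B(u, z) = -3 + sqrt(u + u) = -3 + sqrt(2*u) = -3 + sqrt(2)*sqrt(u))
((-552 - 803)/(852 + (-235 - 1*(-281))) + B(46, 37)) - 813 = ((-552 - 803)/(852 + (-235 - 1*(-281))) + (-3 + sqrt(2)*sqrt(46))) - 813 = (-1355/(852 + (-235 + 281)) + (-3 + 2*sqrt(23))) - 813 = (-1355/(852 + 46) + (-3 + 2*sqrt(23))) - 813 = (-1355/898 + (-3 + 2*sqrt(23))) - 813 = (-4049/898 + 2*sqrt(23)) - 813 = -734123/898 + 2*sqrt(23)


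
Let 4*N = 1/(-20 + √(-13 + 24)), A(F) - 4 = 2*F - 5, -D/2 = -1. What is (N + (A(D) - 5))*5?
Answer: -3915/389 - 5*√11/1556 ≈ -10.075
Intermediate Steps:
D = 2 (D = -2*(-1) = 2)
A(F) = -1 + 2*F (A(F) = 4 + (2*F - 5) = 4 + (-5 + 2*F) = -1 + 2*F)
N = 1/(4*(-20 + √11)) (N = 1/(4*(-20 + √(-13 + 24))) = 1/(4*(-20 + √11)) ≈ -0.014985)
(N + (A(D) - 5))*5 = ((-5/389 - √11/1556) + ((-1 + 2*2) - 5))*5 = ((-5/389 - √11/1556) + ((-1 + 4) - 5))*5 = ((-5/389 - √11/1556) + (3 - 5))*5 = ((-5/389 - √11/1556) - 2)*5 = (-783/389 - √11/1556)*5 = -3915/389 - 5*√11/1556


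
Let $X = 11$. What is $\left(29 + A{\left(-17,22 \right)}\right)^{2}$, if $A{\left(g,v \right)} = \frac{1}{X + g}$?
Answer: $\frac{29929}{36} \approx 831.36$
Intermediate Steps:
$A{\left(g,v \right)} = \frac{1}{11 + g}$
$\left(29 + A{\left(-17,22 \right)}\right)^{2} = \left(29 + \frac{1}{11 - 17}\right)^{2} = \left(29 + \frac{1}{-6}\right)^{2} = \left(29 - \frac{1}{6}\right)^{2} = \left(\frac{173}{6}\right)^{2} = \frac{29929}{36}$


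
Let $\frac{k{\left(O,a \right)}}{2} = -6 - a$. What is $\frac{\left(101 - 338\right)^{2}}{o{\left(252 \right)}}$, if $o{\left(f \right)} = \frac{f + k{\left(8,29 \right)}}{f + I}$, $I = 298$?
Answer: $\frac{15446475}{91} \approx 1.6974 \cdot 10^{5}$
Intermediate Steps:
$k{\left(O,a \right)} = -12 - 2 a$ ($k{\left(O,a \right)} = 2 \left(-6 - a\right) = -12 - 2 a$)
$o{\left(f \right)} = \frac{-70 + f}{298 + f}$ ($o{\left(f \right)} = \frac{f - 70}{f + 298} = \frac{f - 70}{298 + f} = \frac{-70 + f}{298 + f}$)
$\frac{\left(101 - 338\right)^{2}}{o{\left(252 \right)}} = \frac{\left(101 - 338\right)^{2}}{\frac{1}{298 + 252} \left(-70 + 252\right)} = \frac{\left(-237\right)^{2}}{\frac{1}{550} \cdot 182} = \frac{56169}{\frac{1}{550} \cdot 182} = \frac{56169}{\frac{91}{275}} = 56169 \cdot \frac{275}{91} = \frac{15446475}{91}$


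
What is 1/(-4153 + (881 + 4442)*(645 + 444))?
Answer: 1/5792594 ≈ 1.7263e-7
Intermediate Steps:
1/(-4153 + (881 + 4442)*(645 + 444)) = 1/(-4153 + 5323*1089) = 1/(-4153 + 5796747) = 1/5792594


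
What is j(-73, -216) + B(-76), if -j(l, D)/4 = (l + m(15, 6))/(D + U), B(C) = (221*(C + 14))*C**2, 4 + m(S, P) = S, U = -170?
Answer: -15274551260/193 ≈ -7.9143e+7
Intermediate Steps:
m(S, P) = -4 + S
B(C) = C**2*(3094 + 221*C) (B(C) = (221*(14 + C))*C**2 = (3094 + 221*C)*C**2 = C**2*(3094 + 221*C))
j(l, D) = -4*(11 + l)/(-170 + D) (j(l, D) = -4*(l + (-4 + 15))/(D - 170) = -4*(l + 11)/(-170 + D) = -4*(11 + l)/(-170 + D))
j(-73, -216) + B(-76) = 4*(-11 - 1*(-73))/(-170 - 216) + 221*(-76)**2*(14 - 76) = 4*(-11 + 73)/(-386) + 221*5776*(-62) = 4*(-1/386)*62 - 79142752 = -124/193 - 79142752 = -15274551260/193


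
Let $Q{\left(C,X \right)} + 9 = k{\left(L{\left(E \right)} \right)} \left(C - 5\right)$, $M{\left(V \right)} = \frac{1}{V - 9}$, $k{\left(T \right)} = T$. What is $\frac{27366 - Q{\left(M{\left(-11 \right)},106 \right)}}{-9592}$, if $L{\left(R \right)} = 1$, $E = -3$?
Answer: $- \frac{547601}{191840} \approx -2.8545$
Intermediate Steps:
$M{\left(V \right)} = \frac{1}{-9 + V}$
$Q{\left(C,X \right)} = -14 + C$ ($Q{\left(C,X \right)} = -9 + 1 \left(C - 5\right) = -9 + 1 \left(-5 + C\right) = -9 + \left(-5 + C\right) = -14 + C$)
$\frac{27366 - Q{\left(M{\left(-11 \right)},106 \right)}}{-9592} = \frac{27366 - \left(-14 + \frac{1}{-9 - 11}\right)}{-9592} = \left(27366 - \left(-14 + \frac{1}{-20}\right)\right) \left(- \frac{1}{9592}\right) = \left(27366 - \left(-14 - \frac{1}{20}\right)\right) \left(- \frac{1}{9592}\right) = \left(27366 - - \frac{281}{20}\right) \left(- \frac{1}{9592}\right) = \left(27366 + \frac{281}{20}\right) \left(- \frac{1}{9592}\right) = \frac{547601}{20} \left(- \frac{1}{9592}\right) = - \frac{547601}{191840}$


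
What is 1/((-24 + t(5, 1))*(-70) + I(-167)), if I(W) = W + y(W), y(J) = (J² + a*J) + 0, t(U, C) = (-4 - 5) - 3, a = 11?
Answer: 1/28405 ≈ 3.5205e-5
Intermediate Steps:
t(U, C) = -12 (t(U, C) = -9 - 3 = -12)
y(J) = J² + 11*J (y(J) = (J² + 11*J) + 0 = J² + 11*J)
I(W) = W + W*(11 + W)
1/((-24 + t(5, 1))*(-70) + I(-167)) = 1/((-24 - 12)*(-70) - 167*(12 - 167)) = 1/(-36*(-70) - 167*(-155)) = 1/(2520 + 25885) = 1/28405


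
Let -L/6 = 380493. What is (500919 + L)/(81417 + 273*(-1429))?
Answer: 84859/14700 ≈ 5.7727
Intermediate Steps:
L = -2282958 (L = -6*380493 = -2282958)
(500919 + L)/(81417 + 273*(-1429)) = (500919 - 2282958)/(81417 + 273*(-1429)) = -1782039/(81417 - 390117) = -1782039/(-308700) = -1782039*(-1/308700) = 84859/14700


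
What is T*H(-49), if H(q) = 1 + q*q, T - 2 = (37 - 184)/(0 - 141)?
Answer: 343486/47 ≈ 7308.2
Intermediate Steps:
T = 143/47 (T = 2 + (37 - 184)/(0 - 141) = 2 - 147/(-141) = 2 - 147*(-1/141) = 2 + 49/47 = 143/47 ≈ 3.0426)
H(q) = 1 + q²
T*H(-49) = 143*(1 + (-49)²)/47 = 143*(1 + 2401)/47 = (143/47)*2402 = 343486/47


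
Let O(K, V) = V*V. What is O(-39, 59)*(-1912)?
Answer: -6655672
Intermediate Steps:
O(K, V) = V**2
O(-39, 59)*(-1912) = 59**2*(-1912) = 3481*(-1912) = -6655672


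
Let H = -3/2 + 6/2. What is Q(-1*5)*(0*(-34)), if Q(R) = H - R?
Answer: 0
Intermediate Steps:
H = 3/2 (H = -3*½ + 6*(½) = -3/2 + 3 = 3/2 ≈ 1.5000)
Q(R) = 3/2 - R
Q(-1*5)*(0*(-34)) = (3/2 - (-1)*5)*(0*(-34)) = (3/2 - 1*(-5))*0 = (3/2 + 5)*0 = (13/2)*0 = 0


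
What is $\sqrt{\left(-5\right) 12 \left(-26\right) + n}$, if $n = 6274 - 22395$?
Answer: $i \sqrt{14561} \approx 120.67 i$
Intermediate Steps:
$n = -16121$ ($n = 6274 - 22395 = -16121$)
$\sqrt{\left(-5\right) 12 \left(-26\right) + n} = \sqrt{\left(-5\right) 12 \left(-26\right) - 16121} = \sqrt{\left(-60\right) \left(-26\right) - 16121} = \sqrt{1560 - 16121} = \sqrt{-14561} = i \sqrt{14561}$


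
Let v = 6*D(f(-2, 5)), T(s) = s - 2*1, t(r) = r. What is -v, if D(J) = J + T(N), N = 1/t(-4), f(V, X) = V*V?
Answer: -21/2 ≈ -10.500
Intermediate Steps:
f(V, X) = V²
N = -¼ (N = 1/(-4) = -¼ ≈ -0.25000)
T(s) = -2 + s (T(s) = s - 2 = -2 + s)
D(J) = -9/4 + J (D(J) = J + (-2 - ¼) = J - 9/4 = -9/4 + J)
v = 21/2 (v = 6*(-9/4 + (-2)²) = 6*(-9/4 + 4) = 6*(7/4) = 21/2 ≈ 10.500)
-v = -1*21/2 = -21/2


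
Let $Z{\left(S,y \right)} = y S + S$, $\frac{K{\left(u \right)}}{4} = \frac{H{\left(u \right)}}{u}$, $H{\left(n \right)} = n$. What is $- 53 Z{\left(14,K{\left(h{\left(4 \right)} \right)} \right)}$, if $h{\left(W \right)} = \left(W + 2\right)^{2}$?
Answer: $-3710$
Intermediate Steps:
$h{\left(W \right)} = \left(2 + W\right)^{2}$
$K{\left(u \right)} = 4$ ($K{\left(u \right)} = 4 \frac{u}{u} = 4 \cdot 1 = 4$)
$Z{\left(S,y \right)} = S + S y$ ($Z{\left(S,y \right)} = S y + S = S + S y$)
$- 53 Z{\left(14,K{\left(h{\left(4 \right)} \right)} \right)} = - 53 \cdot 14 \left(1 + 4\right) = - 53 \cdot 14 \cdot 5 = \left(-53\right) 70 = -3710$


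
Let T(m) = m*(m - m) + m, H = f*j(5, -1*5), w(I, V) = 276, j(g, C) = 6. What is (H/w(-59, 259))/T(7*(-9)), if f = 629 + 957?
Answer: -793/1449 ≈ -0.54727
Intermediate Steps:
f = 1586
H = 9516 (H = 1586*6 = 9516)
T(m) = m (T(m) = m*0 + m = 0 + m = m)
(H/w(-59, 259))/T(7*(-9)) = (9516/276)/((7*(-9))) = (9516*(1/276))/(-63) = (793/23)*(-1/63) = -793/1449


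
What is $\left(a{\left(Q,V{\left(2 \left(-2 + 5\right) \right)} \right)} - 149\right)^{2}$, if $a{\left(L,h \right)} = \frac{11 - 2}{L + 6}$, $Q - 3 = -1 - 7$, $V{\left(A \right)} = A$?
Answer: $19600$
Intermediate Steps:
$Q = -5$ ($Q = 3 - 8 = -5$)
$a{\left(L,h \right)} = \frac{9}{6 + L}$
$\left(a{\left(Q,V{\left(2 \left(-2 + 5\right) \right)} \right)} - 149\right)^{2} = \left(\frac{9}{6 - 5} - 149\right)^{2} = \left(\frac{9}{1} - 149\right)^{2} = \left(9 \cdot 1 - 149\right)^{2} = \left(9 - 149\right)^{2} = \left(-140\right)^{2} = 19600$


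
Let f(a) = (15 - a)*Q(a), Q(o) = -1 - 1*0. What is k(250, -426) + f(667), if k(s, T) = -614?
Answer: 38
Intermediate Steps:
Q(o) = -1 (Q(o) = -1 + 0 = -1)
f(a) = -15 + a (f(a) = (15 - a)*(-1) = -15 + a)
k(250, -426) + f(667) = -614 + (-15 + 667) = -614 + 652 = 38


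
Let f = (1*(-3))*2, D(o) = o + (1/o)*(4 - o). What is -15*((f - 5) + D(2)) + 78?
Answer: 198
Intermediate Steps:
D(o) = o + (4 - o)/o
f = -6 (f = -3*2 = -6)
-15*((f - 5) + D(2)) + 78 = -15*((-6 - 5) + (-1 + 2 + 4/2)) + 78 = -15*(-11 + (-1 + 2 + 4*(1/2))) + 78 = -15*(-11 + (-1 + 2 + 2)) + 78 = -15*(-11 + 3) + 78 = -15*(-8) + 78 = 120 + 78 = 198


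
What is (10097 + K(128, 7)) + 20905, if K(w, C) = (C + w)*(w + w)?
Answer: 65562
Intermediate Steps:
K(w, C) = 2*w*(C + w) (K(w, C) = (C + w)*(2*w) = 2*w*(C + w))
(10097 + K(128, 7)) + 20905 = (10097 + 2*128*(7 + 128)) + 20905 = (10097 + 2*128*135) + 20905 = (10097 + 34560) + 20905 = 44657 + 20905 = 65562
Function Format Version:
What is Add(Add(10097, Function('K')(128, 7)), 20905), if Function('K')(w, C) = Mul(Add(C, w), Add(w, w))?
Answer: 65562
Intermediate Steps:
Function('K')(w, C) = Mul(2, w, Add(C, w)) (Function('K')(w, C) = Mul(Add(C, w), Mul(2, w)) = Mul(2, w, Add(C, w)))
Add(Add(10097, Function('K')(128, 7)), 20905) = Add(Add(10097, Mul(2, 128, Add(7, 128))), 20905) = Add(Add(10097, Mul(2, 128, 135)), 20905) = Add(Add(10097, 34560), 20905) = Add(44657, 20905) = 65562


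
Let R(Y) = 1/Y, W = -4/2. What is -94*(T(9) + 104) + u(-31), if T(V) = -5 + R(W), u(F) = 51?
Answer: -9208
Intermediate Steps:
W = -2 (W = -4*1/2 = -2)
T(V) = -11/2 (T(V) = -5 + 1/(-2) = -5 - 1/2 = -11/2)
-94*(T(9) + 104) + u(-31) = -94*(-11/2 + 104) + 51 = -94*197/2 + 51 = -9259 + 51 = -9208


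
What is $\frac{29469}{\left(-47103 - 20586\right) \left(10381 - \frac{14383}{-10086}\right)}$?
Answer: $- \frac{33024926}{787577677629} \approx -4.1932 \cdot 10^{-5}$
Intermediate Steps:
$\frac{29469}{\left(-47103 - 20586\right) \left(10381 - \frac{14383}{-10086}\right)} = \frac{29469}{\left(-67689\right) \left(10381 - - \frac{14383}{10086}\right)} = \frac{29469}{\left(-67689\right) \left(10381 + \frac{14383}{10086}\right)} = \frac{29469}{\left(-67689\right) \frac{104717149}{10086}} = \frac{29469}{- \frac{2362733032887}{3362}} = 29469 \left(- \frac{3362}{2362733032887}\right) = - \frac{33024926}{787577677629}$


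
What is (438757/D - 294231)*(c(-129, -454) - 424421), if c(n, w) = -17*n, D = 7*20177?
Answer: 17546298228131056/141239 ≈ 1.2423e+11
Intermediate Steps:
D = 141239
(438757/D - 294231)*(c(-129, -454) - 424421) = (438757/141239 - 294231)*(-17*(-129) - 424421) = (438757*(1/141239) - 294231)*(2193 - 424421) = (438757/141239 - 294231)*(-422228) = -41556453452/141239*(-422228) = 17546298228131056/141239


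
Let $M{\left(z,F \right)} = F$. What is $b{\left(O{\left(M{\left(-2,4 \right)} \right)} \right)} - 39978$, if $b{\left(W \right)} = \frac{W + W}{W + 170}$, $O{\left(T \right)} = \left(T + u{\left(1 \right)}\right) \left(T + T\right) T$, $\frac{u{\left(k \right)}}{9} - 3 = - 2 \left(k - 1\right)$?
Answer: $- \frac{23226226}{581} \approx -39976.0$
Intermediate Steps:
$u{\left(k \right)} = 45 - 18 k$ ($u{\left(k \right)} = 27 + 9 \left(- 2 \left(k - 1\right)\right) = 27 + 9 \left(- 2 \left(-1 + k\right)\right) = 27 + 9 \left(2 - 2 k\right) = 27 - \left(-18 + 18 k\right) = 45 - 18 k$)
$O{\left(T \right)} = 2 T^{2} \left(27 + T\right)$ ($O{\left(T \right)} = \left(T + \left(45 - 18\right)\right) \left(T + T\right) T = \left(T + \left(45 - 18\right)\right) 2 T T = \left(T + 27\right) 2 T T = \left(27 + T\right) 2 T T = 2 T \left(27 + T\right) T = 2 T^{2} \left(27 + T\right)$)
$b{\left(W \right)} = \frac{2 W}{170 + W}$
$b{\left(O{\left(M{\left(-2,4 \right)} \right)} \right)} - 39978 = \frac{2 \cdot 2 \cdot 4^{2} \left(27 + 4\right)}{170 + 2 \cdot 4^{2} \left(27 + 4\right)} - 39978 = \frac{2 \cdot 2 \cdot 16 \cdot 31}{170 + 2 \cdot 16 \cdot 31} - 39978 = 2 \cdot 992 \frac{1}{170 + 992} - 39978 = 2 \cdot 992 \cdot \frac{1}{1162} - 39978 = \frac{992}{581} - 39978 = - \frac{23226226}{581}$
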